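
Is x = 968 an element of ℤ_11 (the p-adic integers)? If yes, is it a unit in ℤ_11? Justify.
x ∈ ℤ_11 but not a unit; v_11(x) = 2 > 0

ℤ_11 = {x ∈ ℚ_11 : v_11(x) ≥ 0} and ℤ_11^× = {x ∈ ℤ_11 : v_11(x) = 0}. Here v_11(968) = v_11(num) − v_11(den) = 2; compare against these criteria.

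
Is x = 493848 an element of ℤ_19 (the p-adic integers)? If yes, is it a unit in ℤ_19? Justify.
x ∈ ℤ_19 but not a unit; v_19(x) = 3 > 0

ℤ_19 = {x ∈ ℚ_19 : v_19(x) ≥ 0} and ℤ_19^× = {x ∈ ℤ_19 : v_19(x) = 0}. Here v_19(493848) = v_19(num) − v_19(den) = 3; compare against these criteria.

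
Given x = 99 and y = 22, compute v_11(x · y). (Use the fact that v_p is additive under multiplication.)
v_11(2178) = 2

v_p(x) = 1 (factor: 99 = 11^1 · 9); v_p(y) = 1 (factor: 22 = 11^1 · 2). Additivity: v_p(xy) = v_p(x) + v_p(y) = 1 + 1 = 2. (Direct check: xy = 2178 = 11^2 · (18).)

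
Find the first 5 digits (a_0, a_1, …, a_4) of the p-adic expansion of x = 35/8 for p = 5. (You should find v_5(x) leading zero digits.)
(a_0, …, a_4) = (0, 4, 0, 3, 0)

v_5(35/8) = 1, so a_0 = ... = a_0 = 0. Factor out: x = 5^1 · u with u = 7/8 a unit in ℤ_5. Expand u iteratively via a_{v+i} = u_i mod 5, u_{i+1} = (u_i − a_{v+i})/5:
  u_0 = 7/8;  a_1 = 4;  u_1 = (u_0 − 4)/5 = -5/8
  u_1 = -5/8;  a_2 = 0;  u_2 = (u_1 − 0)/5 = -1/8
  u_2 = -1/8;  a_3 = 3;  u_3 = (u_2 − 3)/5 = -5/8
  u_3 = -5/8;  a_4 = 0;  u_4 = (u_3 − 0)/5 = -1/8
Digits: (0, 4, 0, 3, 0).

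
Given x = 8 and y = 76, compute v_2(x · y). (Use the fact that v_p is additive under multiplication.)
v_2(608) = 5

v_p(x) = 3 (factor: 8 = 2^3 · 1); v_p(y) = 2 (factor: 76 = 2^2 · 19). Additivity: v_p(xy) = v_p(x) + v_p(y) = 3 + 2 = 5. (Direct check: xy = 608 = 2^5 · (19).)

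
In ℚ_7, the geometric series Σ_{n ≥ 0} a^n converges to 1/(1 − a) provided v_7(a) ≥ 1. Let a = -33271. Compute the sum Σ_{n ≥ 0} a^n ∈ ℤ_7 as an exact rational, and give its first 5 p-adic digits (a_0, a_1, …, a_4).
Σ a^n = 1/(1 − a) = 1/33272;  first 5 digits = (1, 0, 0, 1, 0)

v_7(a) = 3 ≥ 1, so the series converges in ℤ_7 to 1/(1 − a) = 1/(1 − (-33271)) = 1/33272. Expand this rational in ℤ_7: compute digits iteratively via d_i = x_i mod 7, x_{i+1} = (x_i − d_i)/7. The first 5 digits are (1, 0, 0, 1, 0).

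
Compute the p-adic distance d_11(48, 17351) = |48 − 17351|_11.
d_11(48, 17351) = 1/1331

Step 1 — x − y = 48 − 17351 = -17303. Step 2 — v_11(-17303) = 3 (factor: -17303 = −(11^3 · 13); the sign does not affect v_p). Step 3 — |x − y|_11 = 11^{-3} = 1/1331.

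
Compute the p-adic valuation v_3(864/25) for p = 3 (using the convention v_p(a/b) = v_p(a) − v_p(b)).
v_3(864/25) = 3

Factor powers of 3 from the numerator and denominator of the reduced fraction: 864 = 3^3 · 32 and 25 = 3^0 · 25. Apply v_p(a/b) = v_p(a) − v_p(b): v_3(864/25) = 3 − 0 = 3.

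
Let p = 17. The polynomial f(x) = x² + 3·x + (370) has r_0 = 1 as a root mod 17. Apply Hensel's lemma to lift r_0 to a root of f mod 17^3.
r_2 = 851 (mod 4913)

Hensel: r_{i+1} = r_i − f(r_i)·(f′(r_i))^{-1} mod 17^{i+2}, f′(x) = 2x + 3. Iterate:
  r_0 = 1 (mod 17)
  r_1 = 273 (mod 289)
  r_2 = 851 (mod 4913)
Final: r = 851 satisfies f(r) ≡ 0 mod 17^3.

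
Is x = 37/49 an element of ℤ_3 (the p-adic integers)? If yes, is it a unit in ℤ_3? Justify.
x ∈ ℤ_3^× (unit); v_3(x) = 0

ℤ_3 = {x ∈ ℚ_3 : v_3(x) ≥ 0} and ℤ_3^× = {x ∈ ℤ_3 : v_3(x) = 0}. Here v_3(37/49) = v_3(num) − v_3(den) = 0; compare against these criteria.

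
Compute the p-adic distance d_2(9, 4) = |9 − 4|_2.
d_2(9, 4) = 1

Step 1 — x − y = 9 − 4 = 5. Step 2 — v_2(5) = 0 (factor: 5 = (2^0 · 5); the sign does not affect v_p). Step 3 — |x − y|_2 = 2^{0} = 1.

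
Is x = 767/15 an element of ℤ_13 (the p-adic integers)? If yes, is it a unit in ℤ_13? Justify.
x ∈ ℤ_13 but not a unit; v_13(x) = 1 > 0

ℤ_13 = {x ∈ ℚ_13 : v_13(x) ≥ 0} and ℤ_13^× = {x ∈ ℤ_13 : v_13(x) = 0}. Here v_13(767/15) = v_13(num) − v_13(den) = 1; compare against these criteria.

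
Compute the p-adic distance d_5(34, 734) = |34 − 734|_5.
d_5(34, 734) = 1/25

Step 1 — x − y = 34 − 734 = -700. Step 2 — v_5(-700) = 2 (factor: -700 = −(5^2 · 28); the sign does not affect v_p). Step 3 — |x − y|_5 = 5^{-2} = 1/25.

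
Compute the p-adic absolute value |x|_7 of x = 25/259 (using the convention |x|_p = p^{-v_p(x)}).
|25/259|_7 = 7

Step 1 — compute v_7(x) by factoring powers of 7 out of the numerator and denominator: v_7(25/259) = -1. Step 2 — apply |x|_p = p^{-v_p(x)} = 7^{1} = 7.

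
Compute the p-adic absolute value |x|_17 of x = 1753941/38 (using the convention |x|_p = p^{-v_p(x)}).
|1753941/38|_17 = 1/83521

Step 1 — compute v_17(x) by factoring powers of 17 out of the numerator and denominator: v_17(1753941/38) = 4. Step 2 — apply |x|_p = p^{-v_p(x)} = 17^{-4} = 1/83521.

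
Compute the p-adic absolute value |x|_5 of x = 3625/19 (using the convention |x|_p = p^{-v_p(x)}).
|3625/19|_5 = 1/125

Step 1 — compute v_5(x) by factoring powers of 5 out of the numerator and denominator: v_5(3625/19) = 3. Step 2 — apply |x|_p = p^{-v_p(x)} = 5^{-3} = 1/125.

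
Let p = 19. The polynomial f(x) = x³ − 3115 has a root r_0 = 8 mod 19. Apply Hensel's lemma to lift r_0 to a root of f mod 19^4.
r_3 = 86686 (mod 130321)

Hensel: r_{i+1} = r_i − f(r_i)/f′(r_i) mod 19^{i+2}, where f′(x) = 3x². Iterate:
  r_0 = 8 (mod 19)
  r_1 = 46 (mod 361)
  r_2 = 4378 (mod 6859)
  r_3 = 86686 (mod 130321)
Final: r = 86686 with f(r) ≡ 0 mod 19^4.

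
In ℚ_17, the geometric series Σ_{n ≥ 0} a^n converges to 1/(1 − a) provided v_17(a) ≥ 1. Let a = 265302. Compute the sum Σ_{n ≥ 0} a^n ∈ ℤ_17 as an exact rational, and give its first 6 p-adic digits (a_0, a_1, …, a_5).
Σ a^n = 1/(1 − a) = -1/265301;  first 6 digits = (1, 0, 0, 3, 3, 0)

v_17(a) = 3 ≥ 1, so the series converges in ℤ_17 to 1/(1 − a) = 1/(1 − 265302) = -1/265301. Expand this rational in ℤ_17: compute digits iteratively via d_i = x_i mod 17, x_{i+1} = (x_i − d_i)/17. The first 6 digits are (1, 0, 0, 3, 3, 0).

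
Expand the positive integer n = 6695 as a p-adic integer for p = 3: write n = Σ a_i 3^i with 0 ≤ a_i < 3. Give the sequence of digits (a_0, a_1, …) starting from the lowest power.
(a_0, a_1, …) = (2, 2, 2, 1, 1, 0, 0, 0, 1)

Repeated division by 3 gives the digits low-to-high: 6695 = 2 + 2·3^1 + 2·3^2 + 1·3^3 + 1·3^4 + 1·3^8. Digit sequence: (2, 2, 2, 1, 1, 0, 0, 0, 1).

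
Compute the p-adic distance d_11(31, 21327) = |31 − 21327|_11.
d_11(31, 21327) = 1/1331

Step 1 — x − y = 31 − 21327 = -21296. Step 2 — v_11(-21296) = 3 (factor: -21296 = −(11^3 · 16); the sign does not affect v_p). Step 3 — |x − y|_11 = 11^{-3} = 1/1331.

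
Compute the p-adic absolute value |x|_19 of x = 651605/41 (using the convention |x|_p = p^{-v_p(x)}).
|651605/41|_19 = 1/130321

Step 1 — compute v_19(x) by factoring powers of 19 out of the numerator and denominator: v_19(651605/41) = 4. Step 2 — apply |x|_p = p^{-v_p(x)} = 19^{-4} = 1/130321.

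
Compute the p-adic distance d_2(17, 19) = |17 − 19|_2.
d_2(17, 19) = 1/2

Step 1 — x − y = 17 − 19 = -2. Step 2 — v_2(-2) = 1 (factor: -2 = −(2^1 · 1); the sign does not affect v_p). Step 3 — |x − y|_2 = 2^{-1} = 1/2.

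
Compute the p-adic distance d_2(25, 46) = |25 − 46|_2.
d_2(25, 46) = 1

Step 1 — x − y = 25 − 46 = -21. Step 2 — v_2(-21) = 0 (factor: -21 = −(2^0 · 21); the sign does not affect v_p). Step 3 — |x − y|_2 = 2^{0} = 1.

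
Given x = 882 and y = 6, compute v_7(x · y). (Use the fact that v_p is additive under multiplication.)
v_7(5292) = 2

v_p(x) = 2 (factor: 882 = 7^2 · 18); v_p(y) = 0 (factor: 6 = 7^0 · 6). Additivity: v_p(xy) = v_p(x) + v_p(y) = 2 + 0 = 2. (Direct check: xy = 5292 = 7^2 · (108).)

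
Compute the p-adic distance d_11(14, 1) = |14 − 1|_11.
d_11(14, 1) = 1

Step 1 — x − y = 14 − 1 = 13. Step 2 — v_11(13) = 0 (factor: 13 = (11^0 · 13); the sign does not affect v_p). Step 3 — |x − y|_11 = 11^{0} = 1.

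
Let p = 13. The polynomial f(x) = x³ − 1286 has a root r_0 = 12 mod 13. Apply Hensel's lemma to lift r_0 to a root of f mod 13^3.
r_2 = 2118 (mod 2197)

Hensel: r_{i+1} = r_i − f(r_i)/f′(r_i) mod 13^{i+2}, where f′(x) = 3x². Iterate:
  r_0 = 12 (mod 13)
  r_1 = 90 (mod 169)
  r_2 = 2118 (mod 2197)
Final: r = 2118 with f(r) ≡ 0 mod 13^3.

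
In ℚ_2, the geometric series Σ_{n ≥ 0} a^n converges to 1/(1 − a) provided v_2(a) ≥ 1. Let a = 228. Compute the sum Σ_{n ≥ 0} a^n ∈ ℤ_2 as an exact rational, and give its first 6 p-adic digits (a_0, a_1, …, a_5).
Σ a^n = 1/(1 − a) = -1/227;  first 6 digits = (1, 0, 1, 0, 1, 1)

v_2(a) = 2 ≥ 1, so the series converges in ℤ_2 to 1/(1 − a) = 1/(1 − 228) = -1/227. Expand this rational in ℤ_2: compute digits iteratively via d_i = x_i mod 2, x_{i+1} = (x_i − d_i)/2. The first 6 digits are (1, 0, 1, 0, 1, 1).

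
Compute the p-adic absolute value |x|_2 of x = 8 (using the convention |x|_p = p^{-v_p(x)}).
|8|_2 = 1/8

Step 1 — compute v_2(x) by factoring powers of 2 out of the numerator and denominator: v_2(8) = 3. Step 2 — apply |x|_p = p^{-v_p(x)} = 2^{-3} = 1/8.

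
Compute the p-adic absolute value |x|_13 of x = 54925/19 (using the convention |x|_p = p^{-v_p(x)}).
|54925/19|_13 = 1/2197

Step 1 — compute v_13(x) by factoring powers of 13 out of the numerator and denominator: v_13(54925/19) = 3. Step 2 — apply |x|_p = p^{-v_p(x)} = 13^{-3} = 1/2197.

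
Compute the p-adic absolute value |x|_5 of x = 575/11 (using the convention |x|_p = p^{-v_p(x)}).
|575/11|_5 = 1/25

Step 1 — compute v_5(x) by factoring powers of 5 out of the numerator and denominator: v_5(575/11) = 2. Step 2 — apply |x|_p = p^{-v_p(x)} = 5^{-2} = 1/25.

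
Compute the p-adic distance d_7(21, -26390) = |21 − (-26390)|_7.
d_7(21, -26390) = 1/2401

Step 1 — x − y = 21 − (-26390) = 26411. Step 2 — v_7(26411) = 4 (factor: 26411 = (7^4 · 11); the sign does not affect v_p). Step 3 — |x − y|_7 = 7^{-4} = 1/2401.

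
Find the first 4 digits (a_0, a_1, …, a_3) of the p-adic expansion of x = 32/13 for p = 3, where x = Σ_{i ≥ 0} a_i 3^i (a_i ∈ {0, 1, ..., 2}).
(a_0, …, a_3) = (2, 2, 1, 2)

v_3(32/13) = 0 (numerator and denominator both coprime to 3), so x ∈ ℤ_3^×. Compute digits iteratively via a_i = x_i mod 3, x_{i+1} = (x_i − a_i)/3, with x_0 = x:
  x_0 = 32/13;  a_0 = 2;  x_1 = (x_0 − 2)/3 = 2/13
  x_1 = 2/13;  a_1 = 2;  x_2 = (x_1 − 2)/3 = -8/13
  x_2 = -8/13;  a_2 = 1;  x_3 = (x_2 − 1)/3 = -7/13
  x_3 = -7/13;  a_3 = 2;  x_4 = (x_3 − 2)/3 = -11/13
Digits: (2, 2, 1, 2).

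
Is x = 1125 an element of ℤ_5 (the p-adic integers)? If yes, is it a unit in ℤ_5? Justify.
x ∈ ℤ_5 but not a unit; v_5(x) = 3 > 0

ℤ_5 = {x ∈ ℚ_5 : v_5(x) ≥ 0} and ℤ_5^× = {x ∈ ℤ_5 : v_5(x) = 0}. Here v_5(1125) = v_5(num) − v_5(den) = 3; compare against these criteria.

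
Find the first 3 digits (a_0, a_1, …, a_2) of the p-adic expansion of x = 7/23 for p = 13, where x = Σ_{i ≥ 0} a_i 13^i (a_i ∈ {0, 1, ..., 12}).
(a_0, …, a_2) = (2, 1, 5)

v_13(7/23) = 0 (numerator and denominator both coprime to 13), so x ∈ ℤ_13^×. Compute digits iteratively via a_i = x_i mod 13, x_{i+1} = (x_i − a_i)/13, with x_0 = x:
  x_0 = 7/23;  a_0 = 2;  x_1 = (x_0 − 2)/13 = -3/23
  x_1 = -3/23;  a_1 = 1;  x_2 = (x_1 − 1)/13 = -2/23
  x_2 = -2/23;  a_2 = 5;  x_3 = (x_2 − 5)/13 = -9/23
Digits: (2, 1, 5).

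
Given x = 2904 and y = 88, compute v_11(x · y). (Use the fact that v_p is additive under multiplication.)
v_11(255552) = 3

v_p(x) = 2 (factor: 2904 = 11^2 · 24); v_p(y) = 1 (factor: 88 = 11^1 · 8). Additivity: v_p(xy) = v_p(x) + v_p(y) = 2 + 1 = 3. (Direct check: xy = 255552 = 11^3 · (192).)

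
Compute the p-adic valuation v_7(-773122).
v_7(-773122) = 5

v_7(n) is the largest exponent k such that 7^k divides n. Factor out: -773122 = -7^5 · 46. (Sign doesn't affect v_p.) So v_7(-773122) = 5.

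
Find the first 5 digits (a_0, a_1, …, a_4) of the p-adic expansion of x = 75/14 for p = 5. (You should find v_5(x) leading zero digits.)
(a_0, …, a_4) = (0, 0, 2, 0, 1)

v_5(75/14) = 2, so a_0 = ... = a_1 = 0. Factor out: x = 5^2 · u with u = 3/14 a unit in ℤ_5. Expand u iteratively via a_{v+i} = u_i mod 5, u_{i+1} = (u_i − a_{v+i})/5:
  u_0 = 3/14;  a_2 = 2;  u_1 = (u_0 − 2)/5 = -5/14
  u_1 = -5/14;  a_3 = 0;  u_2 = (u_1 − 0)/5 = -1/14
  u_2 = -1/14;  a_4 = 1;  u_3 = (u_2 − 1)/5 = -3/14
Digits: (0, 0, 2, 0, 1).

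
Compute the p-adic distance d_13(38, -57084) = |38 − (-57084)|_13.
d_13(38, -57084) = 1/28561

Step 1 — x − y = 38 − (-57084) = 57122. Step 2 — v_13(57122) = 4 (factor: 57122 = (13^4 · 2); the sign does not affect v_p). Step 3 — |x − y|_13 = 13^{-4} = 1/28561.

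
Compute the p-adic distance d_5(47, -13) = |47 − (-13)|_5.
d_5(47, -13) = 1/5

Step 1 — x − y = 47 − (-13) = 60. Step 2 — v_5(60) = 1 (factor: 60 = (5^1 · 12); the sign does not affect v_p). Step 3 — |x − y|_5 = 5^{-1} = 1/5.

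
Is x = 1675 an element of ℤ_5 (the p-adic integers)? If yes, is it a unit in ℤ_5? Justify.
x ∈ ℤ_5 but not a unit; v_5(x) = 2 > 0

ℤ_5 = {x ∈ ℚ_5 : v_5(x) ≥ 0} and ℤ_5^× = {x ∈ ℤ_5 : v_5(x) = 0}. Here v_5(1675) = v_5(num) − v_5(den) = 2; compare against these criteria.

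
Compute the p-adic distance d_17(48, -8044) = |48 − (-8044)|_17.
d_17(48, -8044) = 1/289

Step 1 — x − y = 48 − (-8044) = 8092. Step 2 — v_17(8092) = 2 (factor: 8092 = (17^2 · 28); the sign does not affect v_p). Step 3 — |x − y|_17 = 17^{-2} = 1/289.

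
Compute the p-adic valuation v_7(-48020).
v_7(-48020) = 4

v_7(n) is the largest exponent k such that 7^k divides n. Factor out: -48020 = -7^4 · 20. (Sign doesn't affect v_p.) So v_7(-48020) = 4.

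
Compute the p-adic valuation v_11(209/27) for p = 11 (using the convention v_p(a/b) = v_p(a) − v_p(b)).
v_11(209/27) = 1

Factor powers of 11 from the numerator and denominator of the reduced fraction: 209 = 11^1 · 19 and 27 = 11^0 · 27. Apply v_p(a/b) = v_p(a) − v_p(b): v_11(209/27) = 1 − 0 = 1.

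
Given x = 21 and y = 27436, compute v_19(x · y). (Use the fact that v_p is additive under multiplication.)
v_19(576156) = 3

v_p(x) = 0 (factor: 21 = 19^0 · 21); v_p(y) = 3 (factor: 27436 = 19^3 · 4). Additivity: v_p(xy) = v_p(x) + v_p(y) = 0 + 3 = 3. (Direct check: xy = 576156 = 19^3 · (84).)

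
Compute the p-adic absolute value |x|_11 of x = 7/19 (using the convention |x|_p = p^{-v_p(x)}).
|7/19|_11 = 1

Step 1 — compute v_11(x) by factoring powers of 11 out of the numerator and denominator: v_11(7/19) = 0. Step 2 — apply |x|_p = p^{-v_p(x)} = 11^{0} = 1.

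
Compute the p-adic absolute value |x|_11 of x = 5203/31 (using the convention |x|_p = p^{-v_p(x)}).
|5203/31|_11 = 1/121

Step 1 — compute v_11(x) by factoring powers of 11 out of the numerator and denominator: v_11(5203/31) = 2. Step 2 — apply |x|_p = p^{-v_p(x)} = 11^{-2} = 1/121.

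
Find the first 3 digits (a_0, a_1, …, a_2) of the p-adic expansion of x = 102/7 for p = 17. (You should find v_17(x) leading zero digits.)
(a_0, …, a_2) = (0, 13, 9)

v_17(102/7) = 1, so a_0 = ... = a_0 = 0. Factor out: x = 17^1 · u with u = 6/7 a unit in ℤ_17. Expand u iteratively via a_{v+i} = u_i mod 17, u_{i+1} = (u_i − a_{v+i})/17:
  u_0 = 6/7;  a_1 = 13;  u_1 = (u_0 − 13)/17 = -5/7
  u_1 = -5/7;  a_2 = 9;  u_2 = (u_1 − 9)/17 = -4/7
Digits: (0, 13, 9).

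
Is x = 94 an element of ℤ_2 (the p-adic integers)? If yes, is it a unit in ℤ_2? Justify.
x ∈ ℤ_2 but not a unit; v_2(x) = 1 > 0

ℤ_2 = {x ∈ ℚ_2 : v_2(x) ≥ 0} and ℤ_2^× = {x ∈ ℤ_2 : v_2(x) = 0}. Here v_2(94) = v_2(num) − v_2(den) = 1; compare against these criteria.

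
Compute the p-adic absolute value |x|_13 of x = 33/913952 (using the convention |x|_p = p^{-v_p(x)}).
|33/913952|_13 = 28561

Step 1 — compute v_13(x) by factoring powers of 13 out of the numerator and denominator: v_13(33/913952) = -4. Step 2 — apply |x|_p = p^{-v_p(x)} = 13^{4} = 28561.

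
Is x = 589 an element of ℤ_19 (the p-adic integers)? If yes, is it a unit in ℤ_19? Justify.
x ∈ ℤ_19 but not a unit; v_19(x) = 1 > 0

ℤ_19 = {x ∈ ℚ_19 : v_19(x) ≥ 0} and ℤ_19^× = {x ∈ ℤ_19 : v_19(x) = 0}. Here v_19(589) = v_19(num) − v_19(den) = 1; compare against these criteria.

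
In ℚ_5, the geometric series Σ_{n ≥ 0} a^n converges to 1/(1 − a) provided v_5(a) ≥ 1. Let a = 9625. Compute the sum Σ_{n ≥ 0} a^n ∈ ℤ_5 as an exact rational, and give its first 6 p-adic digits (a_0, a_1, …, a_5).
Σ a^n = 1/(1 − a) = -1/9624;  first 6 digits = (1, 0, 0, 2, 0, 3)

v_5(a) = 3 ≥ 1, so the series converges in ℤ_5 to 1/(1 − a) = 1/(1 − 9625) = -1/9624. Expand this rational in ℤ_5: compute digits iteratively via d_i = x_i mod 5, x_{i+1} = (x_i − d_i)/5. The first 6 digits are (1, 0, 0, 2, 0, 3).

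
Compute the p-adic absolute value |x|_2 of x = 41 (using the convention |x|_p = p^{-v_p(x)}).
|41|_2 = 1

Step 1 — compute v_2(x) by factoring powers of 2 out of the numerator and denominator: v_2(41) = 0. Step 2 — apply |x|_p = p^{-v_p(x)} = 2^{0} = 1.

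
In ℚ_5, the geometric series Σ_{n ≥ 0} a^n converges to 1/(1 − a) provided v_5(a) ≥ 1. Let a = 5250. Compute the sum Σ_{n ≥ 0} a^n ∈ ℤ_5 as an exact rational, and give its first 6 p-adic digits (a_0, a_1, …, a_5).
Σ a^n = 1/(1 − a) = -1/5249;  first 6 digits = (1, 0, 0, 2, 3, 1)

v_5(a) = 3 ≥ 1, so the series converges in ℤ_5 to 1/(1 − a) = 1/(1 − 5250) = -1/5249. Expand this rational in ℤ_5: compute digits iteratively via d_i = x_i mod 5, x_{i+1} = (x_i − d_i)/5. The first 6 digits are (1, 0, 0, 2, 3, 1).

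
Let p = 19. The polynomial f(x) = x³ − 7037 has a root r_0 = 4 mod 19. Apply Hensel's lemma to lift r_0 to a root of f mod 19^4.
r_3 = 6730 (mod 130321)

Hensel: r_{i+1} = r_i − f(r_i)/f′(r_i) mod 19^{i+2}, where f′(x) = 3x². Iterate:
  r_0 = 4 (mod 19)
  r_1 = 232 (mod 361)
  r_2 = 6730 (mod 6859)
  r_3 = 6730 (mod 130321)
Final: r = 6730 with f(r) ≡ 0 mod 19^4.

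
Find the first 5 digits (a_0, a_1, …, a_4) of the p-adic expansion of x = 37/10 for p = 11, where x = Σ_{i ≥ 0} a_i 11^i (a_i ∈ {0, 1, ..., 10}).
(a_0, …, a_4) = (7, 3, 3, 3, 3)

v_11(37/10) = 0 (numerator and denominator both coprime to 11), so x ∈ ℤ_11^×. Compute digits iteratively via a_i = x_i mod 11, x_{i+1} = (x_i − a_i)/11, with x_0 = x:
  x_0 = 37/10;  a_0 = 7;  x_1 = (x_0 − 7)/11 = -3/10
  x_1 = -3/10;  a_1 = 3;  x_2 = (x_1 − 3)/11 = -3/10
  x_2 = -3/10;  a_2 = 3;  x_3 = (x_2 − 3)/11 = -3/10
  x_3 = -3/10;  a_3 = 3;  x_4 = (x_3 − 3)/11 = -3/10
  x_4 = -3/10;  a_4 = 3;  x_5 = (x_4 − 3)/11 = -3/10
Digits: (7, 3, 3, 3, 3).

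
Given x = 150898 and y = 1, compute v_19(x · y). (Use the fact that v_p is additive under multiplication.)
v_19(150898) = 3

v_p(x) = 3 (factor: 150898 = 19^3 · 22); v_p(y) = 0 (factor: 1 = 19^0 · 1). Additivity: v_p(xy) = v_p(x) + v_p(y) = 3 + 0 = 3. (Direct check: xy = 150898 = 19^3 · (22).)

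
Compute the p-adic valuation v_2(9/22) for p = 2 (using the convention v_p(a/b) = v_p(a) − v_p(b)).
v_2(9/22) = -1

Factor powers of 2 from the numerator and denominator of the reduced fraction: 9 = 2^0 · 9 and 22 = 2^1 · 11. Apply v_p(a/b) = v_p(a) − v_p(b): v_2(9/22) = 0 − 1 = -1.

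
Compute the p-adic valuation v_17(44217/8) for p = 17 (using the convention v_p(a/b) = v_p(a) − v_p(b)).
v_17(44217/8) = 3

Factor powers of 17 from the numerator and denominator of the reduced fraction: 44217 = 17^3 · 9 and 8 = 17^0 · 8. Apply v_p(a/b) = v_p(a) − v_p(b): v_17(44217/8) = 3 − 0 = 3.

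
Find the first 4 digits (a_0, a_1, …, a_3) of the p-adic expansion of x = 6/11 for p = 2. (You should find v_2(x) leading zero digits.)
(a_0, …, a_3) = (0, 1, 0, 0)

v_2(6/11) = 1, so a_0 = ... = a_0 = 0. Factor out: x = 2^1 · u with u = 3/11 a unit in ℤ_2. Expand u iteratively via a_{v+i} = u_i mod 2, u_{i+1} = (u_i − a_{v+i})/2:
  u_0 = 3/11;  a_1 = 1;  u_1 = (u_0 − 1)/2 = -4/11
  u_1 = -4/11;  a_2 = 0;  u_2 = (u_1 − 0)/2 = -2/11
  u_2 = -2/11;  a_3 = 0;  u_3 = (u_2 − 0)/2 = -1/11
Digits: (0, 1, 0, 0).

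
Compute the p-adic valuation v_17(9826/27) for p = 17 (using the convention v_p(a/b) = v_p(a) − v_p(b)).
v_17(9826/27) = 3

Factor powers of 17 from the numerator and denominator of the reduced fraction: 9826 = 17^3 · 2 and 27 = 17^0 · 27. Apply v_p(a/b) = v_p(a) − v_p(b): v_17(9826/27) = 3 − 0 = 3.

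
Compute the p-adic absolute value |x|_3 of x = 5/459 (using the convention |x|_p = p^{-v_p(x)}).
|5/459|_3 = 27

Step 1 — compute v_3(x) by factoring powers of 3 out of the numerator and denominator: v_3(5/459) = -3. Step 2 — apply |x|_p = p^{-v_p(x)} = 3^{3} = 27.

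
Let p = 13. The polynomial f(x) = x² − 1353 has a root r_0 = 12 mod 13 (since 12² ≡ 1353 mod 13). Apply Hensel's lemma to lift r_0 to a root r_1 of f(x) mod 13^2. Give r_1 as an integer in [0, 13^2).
r_1 = 168 (mod 169)

Hensel's recurrence: r_{i+1} = r_i − f(r_i)·(f′(r_i))^{-1} mod 13^{i+2}, with f′(x) = 2x. Iterate:
  r_0 = 12 (mod 13)
  r_1 = 168 (mod 169)
Final: r_1 = 168, and one checks f(r_1) ≡ 0 mod 13^2.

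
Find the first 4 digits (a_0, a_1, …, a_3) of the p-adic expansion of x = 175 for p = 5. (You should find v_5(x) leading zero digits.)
(a_0, …, a_3) = (0, 0, 2, 1)

v_5(175) = 2, so a_0 = ... = a_1 = 0. Factor out: x = 5^2 · u with u = 7 a unit in ℤ_5. Expand u iteratively via a_{v+i} = u_i mod 5, u_{i+1} = (u_i − a_{v+i})/5:
  u_0 = 7;  a_2 = 2;  u_1 = (u_0 − 2)/5 = 1
  u_1 = 1;  a_3 = 1;  u_2 = (u_1 − 1)/5 = 0
Digits: (0, 0, 2, 1).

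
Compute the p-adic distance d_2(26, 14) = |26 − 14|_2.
d_2(26, 14) = 1/4

Step 1 — x − y = 26 − 14 = 12. Step 2 — v_2(12) = 2 (factor: 12 = (2^2 · 3); the sign does not affect v_p). Step 3 — |x − y|_2 = 2^{-2} = 1/4.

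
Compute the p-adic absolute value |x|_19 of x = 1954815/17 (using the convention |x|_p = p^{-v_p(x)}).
|1954815/17|_19 = 1/130321

Step 1 — compute v_19(x) by factoring powers of 19 out of the numerator and denominator: v_19(1954815/17) = 4. Step 2 — apply |x|_p = p^{-v_p(x)} = 19^{-4} = 1/130321.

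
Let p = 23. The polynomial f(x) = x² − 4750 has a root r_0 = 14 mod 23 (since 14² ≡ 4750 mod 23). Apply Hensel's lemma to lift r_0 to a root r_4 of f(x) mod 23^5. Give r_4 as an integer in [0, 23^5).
r_4 = 5447403 (mod 6436343)

Hensel's recurrence: r_{i+1} = r_i − f(r_i)·(f′(r_i))^{-1} mod 23^{i+2}, with f′(x) = 2x. Iterate:
  r_0 = 14 (mod 23)
  r_1 = 290 (mod 529)
  r_2 = 8754 (mod 12167)
  r_3 = 130424 (mod 279841)
  r_4 = 5447403 (mod 6436343)
Final: r_4 = 5447403, and one checks f(r_4) ≡ 0 mod 23^5.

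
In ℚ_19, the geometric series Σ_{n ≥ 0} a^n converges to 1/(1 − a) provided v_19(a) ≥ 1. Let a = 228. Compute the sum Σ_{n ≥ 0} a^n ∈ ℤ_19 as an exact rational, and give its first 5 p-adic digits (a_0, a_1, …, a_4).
Σ a^n = 1/(1 − a) = -1/227;  first 5 digits = (1, 12, 11, 6, 3)

v_19(a) = 1 ≥ 1, so the series converges in ℤ_19 to 1/(1 − a) = 1/(1 − 228) = -1/227. Expand this rational in ℤ_19: compute digits iteratively via d_i = x_i mod 19, x_{i+1} = (x_i − d_i)/19. The first 5 digits are (1, 12, 11, 6, 3).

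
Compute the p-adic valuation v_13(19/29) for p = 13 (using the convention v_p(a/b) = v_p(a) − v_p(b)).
v_13(19/29) = 0

Factor powers of 13 from the numerator and denominator of the reduced fraction: 19 = 13^0 · 19 and 29 = 13^0 · 29. Apply v_p(a/b) = v_p(a) − v_p(b): v_13(19/29) = 0 − 0 = 0.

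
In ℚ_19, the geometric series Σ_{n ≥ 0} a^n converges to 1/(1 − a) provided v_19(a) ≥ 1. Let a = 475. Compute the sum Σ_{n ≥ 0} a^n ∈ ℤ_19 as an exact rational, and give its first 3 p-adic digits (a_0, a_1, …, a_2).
Σ a^n = 1/(1 − a) = -1/474;  first 3 digits = (1, 6, 18)

v_19(a) = 1 ≥ 1, so the series converges in ℤ_19 to 1/(1 − a) = 1/(1 − 475) = -1/474. Expand this rational in ℤ_19: compute digits iteratively via d_i = x_i mod 19, x_{i+1} = (x_i − d_i)/19. The first 3 digits are (1, 6, 18).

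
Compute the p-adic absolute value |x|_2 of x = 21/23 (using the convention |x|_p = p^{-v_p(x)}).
|21/23|_2 = 1

Step 1 — compute v_2(x) by factoring powers of 2 out of the numerator and denominator: v_2(21/23) = 0. Step 2 — apply |x|_p = p^{-v_p(x)} = 2^{0} = 1.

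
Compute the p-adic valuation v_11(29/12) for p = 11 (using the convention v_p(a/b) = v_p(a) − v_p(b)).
v_11(29/12) = 0

Factor powers of 11 from the numerator and denominator of the reduced fraction: 29 = 11^0 · 29 and 12 = 11^0 · 12. Apply v_p(a/b) = v_p(a) − v_p(b): v_11(29/12) = 0 − 0 = 0.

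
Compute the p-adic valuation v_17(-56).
v_17(-56) = 0

v_17(n) is the largest exponent k such that 17^k divides n. Factor out: -56 = -17^0 · 56. (Sign doesn't affect v_p.) So v_17(-56) = 0.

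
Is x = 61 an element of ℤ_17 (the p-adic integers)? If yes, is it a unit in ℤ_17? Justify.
x ∈ ℤ_17^× (unit); v_17(x) = 0

ℤ_17 = {x ∈ ℚ_17 : v_17(x) ≥ 0} and ℤ_17^× = {x ∈ ℤ_17 : v_17(x) = 0}. Here v_17(61) = v_17(num) − v_17(den) = 0; compare against these criteria.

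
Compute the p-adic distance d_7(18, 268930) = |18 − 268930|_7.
d_7(18, 268930) = 1/16807

Step 1 — x − y = 18 − 268930 = -268912. Step 2 — v_7(-268912) = 5 (factor: -268912 = −(7^5 · 16); the sign does not affect v_p). Step 3 — |x − y|_7 = 7^{-5} = 1/16807.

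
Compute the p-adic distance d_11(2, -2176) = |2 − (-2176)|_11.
d_11(2, -2176) = 1/121

Step 1 — x − y = 2 − (-2176) = 2178. Step 2 — v_11(2178) = 2 (factor: 2178 = (11^2 · 18); the sign does not affect v_p). Step 3 — |x − y|_11 = 11^{-2} = 1/121.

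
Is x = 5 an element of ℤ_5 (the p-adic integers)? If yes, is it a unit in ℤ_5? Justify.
x ∈ ℤ_5 but not a unit; v_5(x) = 1 > 0

ℤ_5 = {x ∈ ℚ_5 : v_5(x) ≥ 0} and ℤ_5^× = {x ∈ ℤ_5 : v_5(x) = 0}. Here v_5(5) = v_5(num) − v_5(den) = 1; compare against these criteria.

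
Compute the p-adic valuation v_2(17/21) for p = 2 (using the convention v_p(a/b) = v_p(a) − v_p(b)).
v_2(17/21) = 0

Factor powers of 2 from the numerator and denominator of the reduced fraction: 17 = 2^0 · 17 and 21 = 2^0 · 21. Apply v_p(a/b) = v_p(a) − v_p(b): v_2(17/21) = 0 − 0 = 0.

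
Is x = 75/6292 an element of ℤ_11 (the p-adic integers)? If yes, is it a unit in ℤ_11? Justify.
x ∉ ℤ_11 (v_11(x) = -2 < 0)

ℤ_11 = {x ∈ ℚ_11 : v_11(x) ≥ 0} and ℤ_11^× = {x ∈ ℤ_11 : v_11(x) = 0}. Here v_11(75/6292) = v_11(num) − v_11(den) = -2; compare against these criteria.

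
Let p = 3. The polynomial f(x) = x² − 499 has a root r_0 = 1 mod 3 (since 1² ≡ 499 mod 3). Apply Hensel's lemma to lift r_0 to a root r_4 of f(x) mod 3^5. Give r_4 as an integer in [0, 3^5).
r_4 = 16 (mod 243)

Hensel's recurrence: r_{i+1} = r_i − f(r_i)·(f′(r_i))^{-1} mod 3^{i+2}, with f′(x) = 2x. Iterate:
  r_0 = 1 (mod 3)
  r_1 = 7 (mod 9)
  r_2 = 16 (mod 27)
  r_3 = 16 (mod 81)
  r_4 = 16 (mod 243)
Final: r_4 = 16, and one checks f(r_4) ≡ 0 mod 3^5.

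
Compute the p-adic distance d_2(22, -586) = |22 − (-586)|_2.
d_2(22, -586) = 1/32

Step 1 — x − y = 22 − (-586) = 608. Step 2 — v_2(608) = 5 (factor: 608 = (2^5 · 19); the sign does not affect v_p). Step 3 — |x − y|_2 = 2^{-5} = 1/32.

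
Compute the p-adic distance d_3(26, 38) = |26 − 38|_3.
d_3(26, 38) = 1/3

Step 1 — x − y = 26 − 38 = -12. Step 2 — v_3(-12) = 1 (factor: -12 = −(3^1 · 4); the sign does not affect v_p). Step 3 — |x − y|_3 = 3^{-1} = 1/3.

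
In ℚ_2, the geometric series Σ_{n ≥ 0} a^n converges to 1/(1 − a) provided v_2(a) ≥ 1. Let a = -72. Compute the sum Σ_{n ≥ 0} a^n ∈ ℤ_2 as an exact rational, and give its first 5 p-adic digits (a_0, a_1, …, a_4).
Σ a^n = 1/(1 − a) = 1/73;  first 5 digits = (1, 0, 0, 1, 1)

v_2(a) = 3 ≥ 1, so the series converges in ℤ_2 to 1/(1 − a) = 1/(1 − (-72)) = 1/73. Expand this rational in ℤ_2: compute digits iteratively via d_i = x_i mod 2, x_{i+1} = (x_i − d_i)/2. The first 5 digits are (1, 0, 0, 1, 1).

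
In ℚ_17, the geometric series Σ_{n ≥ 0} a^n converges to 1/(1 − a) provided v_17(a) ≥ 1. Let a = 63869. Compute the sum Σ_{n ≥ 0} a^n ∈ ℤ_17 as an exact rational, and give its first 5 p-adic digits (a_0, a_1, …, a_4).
Σ a^n = 1/(1 − a) = -1/63868;  first 5 digits = (1, 0, 0, 13, 0)

v_17(a) = 3 ≥ 1, so the series converges in ℤ_17 to 1/(1 − a) = 1/(1 − 63869) = -1/63868. Expand this rational in ℤ_17: compute digits iteratively via d_i = x_i mod 17, x_{i+1} = (x_i − d_i)/17. The first 5 digits are (1, 0, 0, 13, 0).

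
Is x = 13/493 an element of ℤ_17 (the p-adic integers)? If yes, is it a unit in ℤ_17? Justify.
x ∉ ℤ_17 (v_17(x) = -1 < 0)

ℤ_17 = {x ∈ ℚ_17 : v_17(x) ≥ 0} and ℤ_17^× = {x ∈ ℤ_17 : v_17(x) = 0}. Here v_17(13/493) = v_17(num) − v_17(den) = -1; compare against these criteria.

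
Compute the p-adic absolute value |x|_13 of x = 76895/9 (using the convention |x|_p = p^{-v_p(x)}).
|76895/9|_13 = 1/2197

Step 1 — compute v_13(x) by factoring powers of 13 out of the numerator and denominator: v_13(76895/9) = 3. Step 2 — apply |x|_p = p^{-v_p(x)} = 13^{-3} = 1/2197.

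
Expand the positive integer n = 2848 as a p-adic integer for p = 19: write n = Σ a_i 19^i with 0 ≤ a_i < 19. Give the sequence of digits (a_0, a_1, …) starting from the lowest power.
(a_0, a_1, …) = (17, 16, 7)

Repeated division by 19 gives the digits low-to-high: 2848 = 17 + 16·19^1 + 7·19^2. Digit sequence: (17, 16, 7).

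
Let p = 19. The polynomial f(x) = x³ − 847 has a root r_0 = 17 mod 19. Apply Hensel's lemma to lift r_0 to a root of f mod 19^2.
r_1 = 340 (mod 361)

Hensel: r_{i+1} = r_i − f(r_i)/f′(r_i) mod 19^{i+2}, where f′(x) = 3x². Iterate:
  r_0 = 17 (mod 19)
  r_1 = 340 (mod 361)
Final: r = 340 with f(r) ≡ 0 mod 19^2.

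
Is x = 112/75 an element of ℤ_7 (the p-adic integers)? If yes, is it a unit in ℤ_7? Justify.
x ∈ ℤ_7 but not a unit; v_7(x) = 1 > 0

ℤ_7 = {x ∈ ℚ_7 : v_7(x) ≥ 0} and ℤ_7^× = {x ∈ ℤ_7 : v_7(x) = 0}. Here v_7(112/75) = v_7(num) − v_7(den) = 1; compare against these criteria.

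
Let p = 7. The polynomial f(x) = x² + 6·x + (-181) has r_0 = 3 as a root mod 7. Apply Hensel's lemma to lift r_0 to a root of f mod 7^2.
r_1 = 24 (mod 49)

Hensel: r_{i+1} = r_i − f(r_i)·(f′(r_i))^{-1} mod 7^{i+2}, f′(x) = 2x + 6. Iterate:
  r_0 = 3 (mod 7)
  r_1 = 24 (mod 49)
Final: r = 24 satisfies f(r) ≡ 0 mod 7^2.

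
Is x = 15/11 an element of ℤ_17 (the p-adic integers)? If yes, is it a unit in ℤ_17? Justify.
x ∈ ℤ_17^× (unit); v_17(x) = 0

ℤ_17 = {x ∈ ℚ_17 : v_17(x) ≥ 0} and ℤ_17^× = {x ∈ ℤ_17 : v_17(x) = 0}. Here v_17(15/11) = v_17(num) − v_17(den) = 0; compare against these criteria.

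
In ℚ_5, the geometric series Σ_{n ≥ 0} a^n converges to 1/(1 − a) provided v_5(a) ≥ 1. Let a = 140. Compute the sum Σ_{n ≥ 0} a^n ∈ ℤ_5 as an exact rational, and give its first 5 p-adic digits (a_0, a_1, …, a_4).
Σ a^n = 1/(1 − a) = -1/139;  first 5 digits = (1, 3, 4, 4, 2)

v_5(a) = 1 ≥ 1, so the series converges in ℤ_5 to 1/(1 − a) = 1/(1 − 140) = -1/139. Expand this rational in ℤ_5: compute digits iteratively via d_i = x_i mod 5, x_{i+1} = (x_i − d_i)/5. The first 5 digits are (1, 3, 4, 4, 2).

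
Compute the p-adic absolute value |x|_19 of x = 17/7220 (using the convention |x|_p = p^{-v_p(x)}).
|17/7220|_19 = 361

Step 1 — compute v_19(x) by factoring powers of 19 out of the numerator and denominator: v_19(17/7220) = -2. Step 2 — apply |x|_p = p^{-v_p(x)} = 19^{2} = 361.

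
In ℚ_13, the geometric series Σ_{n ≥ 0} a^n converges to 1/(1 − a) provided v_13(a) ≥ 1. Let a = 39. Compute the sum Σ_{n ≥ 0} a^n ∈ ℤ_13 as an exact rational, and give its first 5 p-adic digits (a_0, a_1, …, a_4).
Σ a^n = 1/(1 − a) = -1/38;  first 5 digits = (1, 3, 9, 1, 5)

v_13(a) = 1 ≥ 1, so the series converges in ℤ_13 to 1/(1 − a) = 1/(1 − 39) = -1/38. Expand this rational in ℤ_13: compute digits iteratively via d_i = x_i mod 13, x_{i+1} = (x_i − d_i)/13. The first 5 digits are (1, 3, 9, 1, 5).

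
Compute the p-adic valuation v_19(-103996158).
v_19(-103996158) = 5

v_19(n) is the largest exponent k such that 19^k divides n. Factor out: -103996158 = -19^5 · 42. (Sign doesn't affect v_p.) So v_19(-103996158) = 5.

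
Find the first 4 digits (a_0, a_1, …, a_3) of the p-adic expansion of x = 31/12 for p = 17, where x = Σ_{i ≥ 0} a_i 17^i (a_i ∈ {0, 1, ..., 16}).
(a_0, …, a_3) = (4, 7, 1, 7)

v_17(31/12) = 0 (numerator and denominator both coprime to 17), so x ∈ ℤ_17^×. Compute digits iteratively via a_i = x_i mod 17, x_{i+1} = (x_i − a_i)/17, with x_0 = x:
  x_0 = 31/12;  a_0 = 4;  x_1 = (x_0 − 4)/17 = -1/12
  x_1 = -1/12;  a_1 = 7;  x_2 = (x_1 − 7)/17 = -5/12
  x_2 = -5/12;  a_2 = 1;  x_3 = (x_2 − 1)/17 = -1/12
  x_3 = -1/12;  a_3 = 7;  x_4 = (x_3 − 7)/17 = -5/12
Digits: (4, 7, 1, 7).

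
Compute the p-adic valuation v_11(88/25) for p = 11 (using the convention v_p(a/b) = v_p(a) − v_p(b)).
v_11(88/25) = 1

Factor powers of 11 from the numerator and denominator of the reduced fraction: 88 = 11^1 · 8 and 25 = 11^0 · 25. Apply v_p(a/b) = v_p(a) − v_p(b): v_11(88/25) = 1 − 0 = 1.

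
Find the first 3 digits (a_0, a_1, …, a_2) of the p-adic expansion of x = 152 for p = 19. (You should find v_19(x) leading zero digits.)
(a_0, …, a_2) = (0, 8, 0)

v_19(152) = 1, so a_0 = ... = a_0 = 0. Factor out: x = 19^1 · u with u = 8 a unit in ℤ_19. Expand u iteratively via a_{v+i} = u_i mod 19, u_{i+1} = (u_i − a_{v+i})/19:
  u_0 = 8;  a_1 = 8;  u_1 = (u_0 − 8)/19 = 0
  u_1 = 0;  a_2 = 0;  u_2 = (u_1 − 0)/19 = 0
Digits: (0, 8, 0).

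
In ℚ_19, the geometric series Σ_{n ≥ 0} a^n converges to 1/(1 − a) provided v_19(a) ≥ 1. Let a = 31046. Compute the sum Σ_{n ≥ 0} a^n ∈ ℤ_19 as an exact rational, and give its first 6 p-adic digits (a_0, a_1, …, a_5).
Σ a^n = 1/(1 − a) = -1/31045;  first 6 digits = (1, 0, 10, 4, 5, 9)

v_19(a) = 2 ≥ 1, so the series converges in ℤ_19 to 1/(1 − a) = 1/(1 − 31046) = -1/31045. Expand this rational in ℤ_19: compute digits iteratively via d_i = x_i mod 19, x_{i+1} = (x_i − d_i)/19. The first 6 digits are (1, 0, 10, 4, 5, 9).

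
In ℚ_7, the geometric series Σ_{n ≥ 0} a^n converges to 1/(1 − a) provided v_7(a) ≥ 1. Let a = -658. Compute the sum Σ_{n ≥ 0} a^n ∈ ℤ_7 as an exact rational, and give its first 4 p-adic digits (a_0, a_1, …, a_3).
Σ a^n = 1/(1 − a) = 1/659;  first 4 digits = (1, 4, 2, 1)

v_7(a) = 1 ≥ 1, so the series converges in ℤ_7 to 1/(1 − a) = 1/(1 − (-658)) = 1/659. Expand this rational in ℤ_7: compute digits iteratively via d_i = x_i mod 7, x_{i+1} = (x_i − d_i)/7. The first 4 digits are (1, 4, 2, 1).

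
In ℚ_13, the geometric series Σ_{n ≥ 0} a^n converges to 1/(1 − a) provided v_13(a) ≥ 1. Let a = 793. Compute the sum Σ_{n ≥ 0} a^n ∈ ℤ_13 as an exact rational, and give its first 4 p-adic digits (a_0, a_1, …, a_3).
Σ a^n = 1/(1 − a) = -1/792;  first 4 digits = (1, 9, 7, 1)

v_13(a) = 1 ≥ 1, so the series converges in ℤ_13 to 1/(1 − a) = 1/(1 − 793) = -1/792. Expand this rational in ℤ_13: compute digits iteratively via d_i = x_i mod 13, x_{i+1} = (x_i − d_i)/13. The first 4 digits are (1, 9, 7, 1).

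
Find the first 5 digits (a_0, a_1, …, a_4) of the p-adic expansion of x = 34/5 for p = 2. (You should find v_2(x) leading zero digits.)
(a_0, …, a_4) = (0, 1, 0, 1, 1)

v_2(34/5) = 1, so a_0 = ... = a_0 = 0. Factor out: x = 2^1 · u with u = 17/5 a unit in ℤ_2. Expand u iteratively via a_{v+i} = u_i mod 2, u_{i+1} = (u_i − a_{v+i})/2:
  u_0 = 17/5;  a_1 = 1;  u_1 = (u_0 − 1)/2 = 6/5
  u_1 = 6/5;  a_2 = 0;  u_2 = (u_1 − 0)/2 = 3/5
  u_2 = 3/5;  a_3 = 1;  u_3 = (u_2 − 1)/2 = -1/5
  u_3 = -1/5;  a_4 = 1;  u_4 = (u_3 − 1)/2 = -3/5
Digits: (0, 1, 0, 1, 1).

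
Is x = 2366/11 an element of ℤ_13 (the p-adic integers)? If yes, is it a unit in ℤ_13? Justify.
x ∈ ℤ_13 but not a unit; v_13(x) = 2 > 0

ℤ_13 = {x ∈ ℚ_13 : v_13(x) ≥ 0} and ℤ_13^× = {x ∈ ℤ_13 : v_13(x) = 0}. Here v_13(2366/11) = v_13(num) − v_13(den) = 2; compare against these criteria.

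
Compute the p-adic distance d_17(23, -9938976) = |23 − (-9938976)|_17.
d_17(23, -9938976) = 1/1419857

Step 1 — x − y = 23 − (-9938976) = 9938999. Step 2 — v_17(9938999) = 5 (factor: 9938999 = (17^5 · 7); the sign does not affect v_p). Step 3 — |x − y|_17 = 17^{-5} = 1/1419857.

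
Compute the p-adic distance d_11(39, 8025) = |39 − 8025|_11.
d_11(39, 8025) = 1/1331

Step 1 — x − y = 39 − 8025 = -7986. Step 2 — v_11(-7986) = 3 (factor: -7986 = −(11^3 · 6); the sign does not affect v_p). Step 3 — |x − y|_11 = 11^{-3} = 1/1331.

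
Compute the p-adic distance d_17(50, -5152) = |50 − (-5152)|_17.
d_17(50, -5152) = 1/289

Step 1 — x − y = 50 − (-5152) = 5202. Step 2 — v_17(5202) = 2 (factor: 5202 = (17^2 · 18); the sign does not affect v_p). Step 3 — |x − y|_17 = 17^{-2} = 1/289.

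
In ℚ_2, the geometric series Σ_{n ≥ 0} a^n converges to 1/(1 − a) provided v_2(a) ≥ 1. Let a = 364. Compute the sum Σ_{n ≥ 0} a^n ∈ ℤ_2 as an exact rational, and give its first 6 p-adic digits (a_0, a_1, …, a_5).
Σ a^n = 1/(1 − a) = -1/363;  first 6 digits = (1, 0, 1, 1, 1, 1)

v_2(a) = 2 ≥ 1, so the series converges in ℤ_2 to 1/(1 − a) = 1/(1 − 364) = -1/363. Expand this rational in ℤ_2: compute digits iteratively via d_i = x_i mod 2, x_{i+1} = (x_i − d_i)/2. The first 6 digits are (1, 0, 1, 1, 1, 1).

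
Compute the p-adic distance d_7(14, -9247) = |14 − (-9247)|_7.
d_7(14, -9247) = 1/343

Step 1 — x − y = 14 − (-9247) = 9261. Step 2 — v_7(9261) = 3 (factor: 9261 = (7^3 · 27); the sign does not affect v_p). Step 3 — |x − y|_7 = 7^{-3} = 1/343.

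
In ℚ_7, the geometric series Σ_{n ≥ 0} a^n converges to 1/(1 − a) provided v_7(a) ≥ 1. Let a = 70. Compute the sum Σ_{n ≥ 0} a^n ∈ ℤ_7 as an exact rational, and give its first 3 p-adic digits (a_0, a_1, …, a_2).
Σ a^n = 1/(1 − a) = -1/69;  first 3 digits = (1, 3, 3)

v_7(a) = 1 ≥ 1, so the series converges in ℤ_7 to 1/(1 − a) = 1/(1 − 70) = -1/69. Expand this rational in ℤ_7: compute digits iteratively via d_i = x_i mod 7, x_{i+1} = (x_i − d_i)/7. The first 3 digits are (1, 3, 3).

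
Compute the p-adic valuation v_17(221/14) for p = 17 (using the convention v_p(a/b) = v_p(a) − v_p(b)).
v_17(221/14) = 1

Factor powers of 17 from the numerator and denominator of the reduced fraction: 221 = 17^1 · 13 and 14 = 17^0 · 14. Apply v_p(a/b) = v_p(a) − v_p(b): v_17(221/14) = 1 − 0 = 1.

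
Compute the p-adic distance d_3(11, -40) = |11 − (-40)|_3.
d_3(11, -40) = 1/3

Step 1 — x − y = 11 − (-40) = 51. Step 2 — v_3(51) = 1 (factor: 51 = (3^1 · 17); the sign does not affect v_p). Step 3 — |x − y|_3 = 3^{-1} = 1/3.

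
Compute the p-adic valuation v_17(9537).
v_17(9537) = 2

v_17(n) is the largest exponent k such that 17^k divides n. Factor out: 9537 = 17^2 · 33. (Sign doesn't affect v_p.) So v_17(9537) = 2.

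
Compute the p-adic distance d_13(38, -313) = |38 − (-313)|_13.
d_13(38, -313) = 1/13

Step 1 — x − y = 38 − (-313) = 351. Step 2 — v_13(351) = 1 (factor: 351 = (13^1 · 27); the sign does not affect v_p). Step 3 — |x − y|_13 = 13^{-1} = 1/13.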